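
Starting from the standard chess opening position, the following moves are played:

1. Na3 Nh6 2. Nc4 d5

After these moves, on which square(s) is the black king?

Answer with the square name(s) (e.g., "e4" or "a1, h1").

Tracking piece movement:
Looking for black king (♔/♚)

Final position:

  a b c d e f g h
  ─────────────────
8│♜ ♞ ♝ ♛ ♚ ♝ · ♜│8
7│♟ ♟ ♟ · ♟ ♟ ♟ ♟│7
6│· · · · · · · ♞│6
5│· · · ♟ · · · ·│5
4│· · ♘ · · · · ·│4
3│· · · · · · · ·│3
2│♙ ♙ ♙ ♙ ♙ ♙ ♙ ♙│2
1│♖ · ♗ ♕ ♔ ♗ ♘ ♖│1
  ─────────────────
  a b c d e f g h


e8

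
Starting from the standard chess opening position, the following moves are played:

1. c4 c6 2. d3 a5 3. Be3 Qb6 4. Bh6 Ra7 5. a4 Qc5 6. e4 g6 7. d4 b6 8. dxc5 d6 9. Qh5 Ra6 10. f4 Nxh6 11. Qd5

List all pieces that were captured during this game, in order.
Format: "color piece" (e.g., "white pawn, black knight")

Tracking captures:
  dxc5: captured black queen
  Nxh6: captured white bishop

black queen, white bishop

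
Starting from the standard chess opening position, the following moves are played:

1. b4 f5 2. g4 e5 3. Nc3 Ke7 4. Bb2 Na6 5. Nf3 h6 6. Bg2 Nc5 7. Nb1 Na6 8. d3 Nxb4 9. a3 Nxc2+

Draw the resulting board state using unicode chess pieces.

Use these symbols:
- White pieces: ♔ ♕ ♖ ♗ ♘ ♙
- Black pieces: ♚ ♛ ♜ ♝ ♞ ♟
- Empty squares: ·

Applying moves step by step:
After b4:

♜ ♞ ♝ ♛ ♚ ♝ ♞ ♜
♟ ♟ ♟ ♟ ♟ ♟ ♟ ♟
· · · · · · · ·
· · · · · · · ·
· ♙ · · · · · ·
· · · · · · · ·
♙ · ♙ ♙ ♙ ♙ ♙ ♙
♖ ♘ ♗ ♕ ♔ ♗ ♘ ♖


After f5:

♜ ♞ ♝ ♛ ♚ ♝ ♞ ♜
♟ ♟ ♟ ♟ ♟ · ♟ ♟
· · · · · · · ·
· · · · · ♟ · ·
· ♙ · · · · · ·
· · · · · · · ·
♙ · ♙ ♙ ♙ ♙ ♙ ♙
♖ ♘ ♗ ♕ ♔ ♗ ♘ ♖


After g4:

♜ ♞ ♝ ♛ ♚ ♝ ♞ ♜
♟ ♟ ♟ ♟ ♟ · ♟ ♟
· · · · · · · ·
· · · · · ♟ · ·
· ♙ · · · · ♙ ·
· · · · · · · ·
♙ · ♙ ♙ ♙ ♙ · ♙
♖ ♘ ♗ ♕ ♔ ♗ ♘ ♖


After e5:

♜ ♞ ♝ ♛ ♚ ♝ ♞ ♜
♟ ♟ ♟ ♟ · · ♟ ♟
· · · · · · · ·
· · · · ♟ ♟ · ·
· ♙ · · · · ♙ ·
· · · · · · · ·
♙ · ♙ ♙ ♙ ♙ · ♙
♖ ♘ ♗ ♕ ♔ ♗ ♘ ♖


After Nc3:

♜ ♞ ♝ ♛ ♚ ♝ ♞ ♜
♟ ♟ ♟ ♟ · · ♟ ♟
· · · · · · · ·
· · · · ♟ ♟ · ·
· ♙ · · · · ♙ ·
· · ♘ · · · · ·
♙ · ♙ ♙ ♙ ♙ · ♙
♖ · ♗ ♕ ♔ ♗ ♘ ♖


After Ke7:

♜ ♞ ♝ ♛ · ♝ ♞ ♜
♟ ♟ ♟ ♟ ♚ · ♟ ♟
· · · · · · · ·
· · · · ♟ ♟ · ·
· ♙ · · · · ♙ ·
· · ♘ · · · · ·
♙ · ♙ ♙ ♙ ♙ · ♙
♖ · ♗ ♕ ♔ ♗ ♘ ♖


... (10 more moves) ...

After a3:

♜ · ♝ ♛ · ♝ ♞ ♜
♟ ♟ ♟ ♟ ♚ · ♟ ·
· · · · · · · ♟
· · · · ♟ ♟ · ·
· ♞ · · · · ♙ ·
♙ · · ♙ · ♘ · ·
· ♗ ♙ · ♙ ♙ ♗ ♙
♖ ♘ · ♕ ♔ · · ♖


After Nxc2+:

♜ · ♝ ♛ · ♝ ♞ ♜
♟ ♟ ♟ ♟ ♚ · ♟ ·
· · · · · · · ♟
· · · · ♟ ♟ · ·
· · · · · · ♙ ·
♙ · · ♙ · ♘ · ·
· ♗ ♞ · ♙ ♙ ♗ ♙
♖ ♘ · ♕ ♔ · · ♖



  a b c d e f g h
  ─────────────────
8│♜ · ♝ ♛ · ♝ ♞ ♜│8
7│♟ ♟ ♟ ♟ ♚ · ♟ ·│7
6│· · · · · · · ♟│6
5│· · · · ♟ ♟ · ·│5
4│· · · · · · ♙ ·│4
3│♙ · · ♙ · ♘ · ·│3
2│· ♗ ♞ · ♙ ♙ ♗ ♙│2
1│♖ ♘ · ♕ ♔ · · ♖│1
  ─────────────────
  a b c d e f g h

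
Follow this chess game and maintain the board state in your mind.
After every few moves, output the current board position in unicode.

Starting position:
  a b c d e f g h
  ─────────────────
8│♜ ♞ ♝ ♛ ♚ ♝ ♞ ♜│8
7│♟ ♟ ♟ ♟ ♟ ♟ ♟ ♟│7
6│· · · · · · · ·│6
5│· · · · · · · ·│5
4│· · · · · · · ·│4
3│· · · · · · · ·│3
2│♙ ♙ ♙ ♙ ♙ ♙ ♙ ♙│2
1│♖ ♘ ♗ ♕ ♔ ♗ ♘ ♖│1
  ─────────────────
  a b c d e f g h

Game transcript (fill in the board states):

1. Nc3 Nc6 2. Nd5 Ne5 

  a b c d e f g h
  ─────────────────
8│♜ · ♝ ♛ ♚ ♝ ♞ ♜│8
7│♟ ♟ ♟ ♟ ♟ ♟ ♟ ♟│7
6│· · · · · · · ·│6
5│· · · ♘ ♞ · · ·│5
4│· · · · · · · ·│4
3│· · · · · · · ·│3
2│♙ ♙ ♙ ♙ ♙ ♙ ♙ ♙│2
1│♖ · ♗ ♕ ♔ ♗ ♘ ♖│1
  ─────────────────
  a b c d e f g h

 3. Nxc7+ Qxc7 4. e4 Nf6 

  a b c d e f g h
  ─────────────────
8│♜ · ♝ · ♚ ♝ · ♜│8
7│♟ ♟ ♛ ♟ ♟ ♟ ♟ ♟│7
6│· · · · · ♞ · ·│6
5│· · · · ♞ · · ·│5
4│· · · · ♙ · · ·│4
3│· · · · · · · ·│3
2│♙ ♙ ♙ ♙ · ♙ ♙ ♙│2
1│♖ · ♗ ♕ ♔ ♗ ♘ ♖│1
  ─────────────────
  a b c d e f g h

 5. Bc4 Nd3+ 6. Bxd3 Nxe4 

  a b c d e f g h
  ─────────────────
8│♜ · ♝ · ♚ ♝ · ♜│8
7│♟ ♟ ♛ ♟ ♟ ♟ ♟ ♟│7
6│· · · · · · · ·│6
5│· · · · · · · ·│5
4│· · · · ♞ · · ·│4
3│· · · ♗ · · · ·│3
2│♙ ♙ ♙ ♙ · ♙ ♙ ♙│2
1│♖ · ♗ ♕ ♔ · ♘ ♖│1
  ─────────────────
  a b c d e f g h

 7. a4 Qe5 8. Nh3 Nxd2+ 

  a b c d e f g h
  ─────────────────
8│♜ · ♝ · ♚ ♝ · ♜│8
7│♟ ♟ · ♟ ♟ ♟ ♟ ♟│7
6│· · · · · · · ·│6
5│· · · · ♛ · · ·│5
4│♙ · · · · · · ·│4
3│· · · ♗ · · · ♘│3
2│· ♙ ♙ ♞ · ♙ ♙ ♙│2
1│♖ · ♗ ♕ ♔ · · ♖│1
  ─────────────────
  a b c d e f g h

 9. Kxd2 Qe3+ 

  a b c d e f g h
  ─────────────────
8│♜ · ♝ · ♚ ♝ · ♜│8
7│♟ ♟ · ♟ ♟ ♟ ♟ ♟│7
6│· · · · · · · ·│6
5│· · · · · · · ·│5
4│♙ · · · · · · ·│4
3│· · · ♗ ♛ · · ♘│3
2│· ♙ ♙ ♔ · ♙ ♙ ♙│2
1│♖ · ♗ ♕ · · · ♖│1
  ─────────────────
  a b c d e f g h


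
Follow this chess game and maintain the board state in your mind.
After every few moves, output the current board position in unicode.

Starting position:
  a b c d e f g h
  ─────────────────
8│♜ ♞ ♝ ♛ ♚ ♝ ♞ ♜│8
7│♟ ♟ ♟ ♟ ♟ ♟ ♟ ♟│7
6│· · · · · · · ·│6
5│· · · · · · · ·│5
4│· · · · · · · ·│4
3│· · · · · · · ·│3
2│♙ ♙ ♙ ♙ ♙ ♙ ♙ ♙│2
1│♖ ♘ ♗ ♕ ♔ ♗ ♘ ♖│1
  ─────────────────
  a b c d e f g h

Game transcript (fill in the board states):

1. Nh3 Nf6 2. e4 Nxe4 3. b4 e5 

  a b c d e f g h
  ─────────────────
8│♜ ♞ ♝ ♛ ♚ ♝ · ♜│8
7│♟ ♟ ♟ ♟ · ♟ ♟ ♟│7
6│· · · · · · · ·│6
5│· · · · ♟ · · ·│5
4│· ♙ · · ♞ · · ·│4
3│· · · · · · · ♘│3
2│♙ · ♙ ♙ · ♙ ♙ ♙│2
1│♖ ♘ ♗ ♕ ♔ ♗ · ♖│1
  ─────────────────
  a b c d e f g h

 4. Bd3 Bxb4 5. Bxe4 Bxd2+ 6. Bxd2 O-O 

  a b c d e f g h
  ─────────────────
8│♜ ♞ ♝ ♛ · ♜ ♚ ·│8
7│♟ ♟ ♟ ♟ · ♟ ♟ ♟│7
6│· · · · · · · ·│6
5│· · · · ♟ · · ·│5
4│· · · · ♗ · · ·│4
3│· · · · · · · ♘│3
2│♙ · ♙ ♗ · ♙ ♙ ♙│2
1│♖ ♘ · ♕ ♔ · · ♖│1
  ─────────────────
  a b c d e f g h

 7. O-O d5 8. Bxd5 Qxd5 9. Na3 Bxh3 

  a b c d e f g h
  ─────────────────
8│♜ ♞ · · · ♜ ♚ ·│8
7│♟ ♟ ♟ · · ♟ ♟ ♟│7
6│· · · · · · · ·│6
5│· · · ♛ ♟ · · ·│5
4│· · · · · · · ·│4
3│♘ · · · · · · ♝│3
2│♙ · ♙ ♗ · ♙ ♙ ♙│2
1│♖ · · ♕ · ♖ ♔ ·│1
  ─────────────────
  a b c d e f g h

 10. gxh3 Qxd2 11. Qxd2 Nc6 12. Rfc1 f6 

  a b c d e f g h
  ─────────────────
8│♜ · · · · ♜ ♚ ·│8
7│♟ ♟ ♟ · · · ♟ ♟│7
6│· · ♞ · · ♟ · ·│6
5│· · · · ♟ · · ·│5
4│· · · · · · · ·│4
3│♘ · · · · · · ♙│3
2│♙ · ♙ ♕ · ♙ · ♙│2
1│♖ · ♖ · · · ♔ ·│1
  ─────────────────
  a b c d e f g h

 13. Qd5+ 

  a b c d e f g h
  ─────────────────
8│♜ · · · · ♜ ♚ ·│8
7│♟ ♟ ♟ · · · ♟ ♟│7
6│· · ♞ · · ♟ · ·│6
5│· · · ♕ ♟ · · ·│5
4│· · · · · · · ·│4
3│♘ · · · · · · ♙│3
2│♙ · ♙ · · ♙ · ♙│2
1│♖ · ♖ · · · ♔ ·│1
  ─────────────────
  a b c d e f g h


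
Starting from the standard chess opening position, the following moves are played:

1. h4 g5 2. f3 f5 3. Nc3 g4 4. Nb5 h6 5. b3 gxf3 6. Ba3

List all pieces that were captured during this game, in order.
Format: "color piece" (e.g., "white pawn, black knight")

Tracking captures:
  gxf3: captured white pawn

white pawn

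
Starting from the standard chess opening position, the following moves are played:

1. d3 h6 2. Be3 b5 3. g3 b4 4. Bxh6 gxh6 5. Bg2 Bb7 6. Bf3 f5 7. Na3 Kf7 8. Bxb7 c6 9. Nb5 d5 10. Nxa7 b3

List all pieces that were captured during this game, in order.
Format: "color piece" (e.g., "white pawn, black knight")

Tracking captures:
  Bxh6: captured black pawn
  gxh6: captured white bishop
  Bxb7: captured black bishop
  Nxa7: captured black pawn

black pawn, white bishop, black bishop, black pawn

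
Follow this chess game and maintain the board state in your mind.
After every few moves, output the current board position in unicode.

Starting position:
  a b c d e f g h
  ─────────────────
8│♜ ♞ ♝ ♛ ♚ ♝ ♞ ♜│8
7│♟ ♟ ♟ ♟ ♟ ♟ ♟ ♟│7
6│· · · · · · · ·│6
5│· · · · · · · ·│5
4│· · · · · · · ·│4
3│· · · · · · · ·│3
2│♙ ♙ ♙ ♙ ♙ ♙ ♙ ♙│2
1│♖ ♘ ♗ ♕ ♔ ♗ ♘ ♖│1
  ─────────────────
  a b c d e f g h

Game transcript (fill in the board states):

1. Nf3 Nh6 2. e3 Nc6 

  a b c d e f g h
  ─────────────────
8│♜ · ♝ ♛ ♚ ♝ · ♜│8
7│♟ ♟ ♟ ♟ ♟ ♟ ♟ ♟│7
6│· · ♞ · · · · ♞│6
5│· · · · · · · ·│5
4│· · · · · · · ·│4
3│· · · · ♙ ♘ · ·│3
2│♙ ♙ ♙ ♙ · ♙ ♙ ♙│2
1│♖ ♘ ♗ ♕ ♔ ♗ · ♖│1
  ─────────────────
  a b c d e f g h

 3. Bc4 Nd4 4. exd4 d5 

  a b c d e f g h
  ─────────────────
8│♜ · ♝ ♛ ♚ ♝ · ♜│8
7│♟ ♟ ♟ · ♟ ♟ ♟ ♟│7
6│· · · · · · · ♞│6
5│· · · ♟ · · · ·│5
4│· · ♗ ♙ · · · ·│4
3│· · · · · ♘ · ·│3
2│♙ ♙ ♙ ♙ · ♙ ♙ ♙│2
1│♖ ♘ ♗ ♕ ♔ · · ♖│1
  ─────────────────
  a b c d e f g h

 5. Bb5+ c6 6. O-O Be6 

  a b c d e f g h
  ─────────────────
8│♜ · · ♛ ♚ ♝ · ♜│8
7│♟ ♟ · · ♟ ♟ ♟ ♟│7
6│· · ♟ · ♝ · · ♞│6
5│· ♗ · ♟ · · · ·│5
4│· · · ♙ · · · ·│4
3│· · · · · ♘ · ·│3
2│♙ ♙ ♙ ♙ · ♙ ♙ ♙│2
1│♖ ♘ ♗ ♕ · ♖ ♔ ·│1
  ─────────────────
  a b c d e f g h



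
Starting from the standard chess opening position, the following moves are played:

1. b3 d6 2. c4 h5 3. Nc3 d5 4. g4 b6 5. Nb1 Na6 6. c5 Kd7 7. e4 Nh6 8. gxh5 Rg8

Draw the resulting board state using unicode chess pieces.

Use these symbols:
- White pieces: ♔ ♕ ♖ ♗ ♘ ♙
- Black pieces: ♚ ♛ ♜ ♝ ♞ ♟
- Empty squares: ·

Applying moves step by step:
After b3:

♜ ♞ ♝ ♛ ♚ ♝ ♞ ♜
♟ ♟ ♟ ♟ ♟ ♟ ♟ ♟
· · · · · · · ·
· · · · · · · ·
· · · · · · · ·
· ♙ · · · · · ·
♙ · ♙ ♙ ♙ ♙ ♙ ♙
♖ ♘ ♗ ♕ ♔ ♗ ♘ ♖


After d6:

♜ ♞ ♝ ♛ ♚ ♝ ♞ ♜
♟ ♟ ♟ · ♟ ♟ ♟ ♟
· · · ♟ · · · ·
· · · · · · · ·
· · · · · · · ·
· ♙ · · · · · ·
♙ · ♙ ♙ ♙ ♙ ♙ ♙
♖ ♘ ♗ ♕ ♔ ♗ ♘ ♖


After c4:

♜ ♞ ♝ ♛ ♚ ♝ ♞ ♜
♟ ♟ ♟ · ♟ ♟ ♟ ♟
· · · ♟ · · · ·
· · · · · · · ·
· · ♙ · · · · ·
· ♙ · · · · · ·
♙ · · ♙ ♙ ♙ ♙ ♙
♖ ♘ ♗ ♕ ♔ ♗ ♘ ♖


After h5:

♜ ♞ ♝ ♛ ♚ ♝ ♞ ♜
♟ ♟ ♟ · ♟ ♟ ♟ ·
· · · ♟ · · · ·
· · · · · · · ♟
· · ♙ · · · · ·
· ♙ · · · · · ·
♙ · · ♙ ♙ ♙ ♙ ♙
♖ ♘ ♗ ♕ ♔ ♗ ♘ ♖


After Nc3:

♜ ♞ ♝ ♛ ♚ ♝ ♞ ♜
♟ ♟ ♟ · ♟ ♟ ♟ ·
· · · ♟ · · · ·
· · · · · · · ♟
· · ♙ · · · · ·
· ♙ ♘ · · · · ·
♙ · · ♙ ♙ ♙ ♙ ♙
♖ · ♗ ♕ ♔ ♗ ♘ ♖


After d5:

♜ ♞ ♝ ♛ ♚ ♝ ♞ ♜
♟ ♟ ♟ · ♟ ♟ ♟ ·
· · · · · · · ·
· · · ♟ · · · ♟
· · ♙ · · · · ·
· ♙ ♘ · · · · ·
♙ · · ♙ ♙ ♙ ♙ ♙
♖ · ♗ ♕ ♔ ♗ ♘ ♖


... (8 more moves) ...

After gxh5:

♜ · ♝ ♛ · ♝ · ♜
♟ · ♟ ♚ ♟ ♟ ♟ ·
♞ ♟ · · · · · ♞
· · ♙ ♟ · · · ♙
· · · · ♙ · · ·
· ♙ · · · · · ·
♙ · · ♙ · ♙ · ♙
♖ ♘ ♗ ♕ ♔ ♗ ♘ ♖


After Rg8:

♜ · ♝ ♛ · ♝ ♜ ·
♟ · ♟ ♚ ♟ ♟ ♟ ·
♞ ♟ · · · · · ♞
· · ♙ ♟ · · · ♙
· · · · ♙ · · ·
· ♙ · · · · · ·
♙ · · ♙ · ♙ · ♙
♖ ♘ ♗ ♕ ♔ ♗ ♘ ♖



  a b c d e f g h
  ─────────────────
8│♜ · ♝ ♛ · ♝ ♜ ·│8
7│♟ · ♟ ♚ ♟ ♟ ♟ ·│7
6│♞ ♟ · · · · · ♞│6
5│· · ♙ ♟ · · · ♙│5
4│· · · · ♙ · · ·│4
3│· ♙ · · · · · ·│3
2│♙ · · ♙ · ♙ · ♙│2
1│♖ ♘ ♗ ♕ ♔ ♗ ♘ ♖│1
  ─────────────────
  a b c d e f g h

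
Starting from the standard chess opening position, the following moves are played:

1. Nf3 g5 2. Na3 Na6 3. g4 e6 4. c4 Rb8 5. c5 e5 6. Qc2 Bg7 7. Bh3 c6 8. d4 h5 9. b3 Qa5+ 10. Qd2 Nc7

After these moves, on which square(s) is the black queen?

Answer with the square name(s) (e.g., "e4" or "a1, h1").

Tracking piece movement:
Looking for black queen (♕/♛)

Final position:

  a b c d e f g h
  ─────────────────
8│· ♜ ♝ · ♚ · ♞ ♜│8
7│♟ ♟ ♞ ♟ · ♟ ♝ ·│7
6│· · ♟ · · · · ·│6
5│♛ · ♙ · ♟ · ♟ ♟│5
4│· · · ♙ · · ♙ ·│4
3│♘ ♙ · · · ♘ · ♗│3
2│♙ · · ♕ ♙ ♙ · ♙│2
1│♖ · ♗ · ♔ · · ♖│1
  ─────────────────
  a b c d e f g h


a5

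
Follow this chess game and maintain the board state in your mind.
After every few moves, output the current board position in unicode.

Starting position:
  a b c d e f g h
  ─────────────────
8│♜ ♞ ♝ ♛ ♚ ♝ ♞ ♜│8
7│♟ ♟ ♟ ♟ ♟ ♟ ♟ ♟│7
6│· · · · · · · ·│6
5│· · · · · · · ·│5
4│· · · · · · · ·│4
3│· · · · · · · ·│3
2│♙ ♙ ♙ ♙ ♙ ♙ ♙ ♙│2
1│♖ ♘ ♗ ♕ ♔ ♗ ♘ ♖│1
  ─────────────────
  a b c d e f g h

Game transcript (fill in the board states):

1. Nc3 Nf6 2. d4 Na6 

  a b c d e f g h
  ─────────────────
8│♜ · ♝ ♛ ♚ ♝ · ♜│8
7│♟ ♟ ♟ ♟ ♟ ♟ ♟ ♟│7
6│♞ · · · · ♞ · ·│6
5│· · · · · · · ·│5
4│· · · ♙ · · · ·│4
3│· · ♘ · · · · ·│3
2│♙ ♙ ♙ · ♙ ♙ ♙ ♙│2
1│♖ · ♗ ♕ ♔ ♗ ♘ ♖│1
  ─────────────────
  a b c d e f g h

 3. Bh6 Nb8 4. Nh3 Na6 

  a b c d e f g h
  ─────────────────
8│♜ · ♝ ♛ ♚ ♝ · ♜│8
7│♟ ♟ ♟ ♟ ♟ ♟ ♟ ♟│7
6│♞ · · · · ♞ · ♗│6
5│· · · · · · · ·│5
4│· · · ♙ · · · ·│4
3│· · ♘ · · · · ♘│3
2│♙ ♙ ♙ · ♙ ♙ ♙ ♙│2
1│♖ · · ♕ ♔ ♗ · ♖│1
  ─────────────────
  a b c d e f g h

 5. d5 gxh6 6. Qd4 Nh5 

  a b c d e f g h
  ─────────────────
8│♜ · ♝ ♛ ♚ ♝ · ♜│8
7│♟ ♟ ♟ ♟ ♟ ♟ · ♟│7
6│♞ · · · · · · ♟│6
5│· · · ♙ · · · ♞│5
4│· · · ♕ · · · ·│4
3│· · ♘ · · · · ♘│3
2│♙ ♙ ♙ · ♙ ♙ ♙ ♙│2
1│♖ · · · ♔ ♗ · ♖│1
  ─────────────────
  a b c d e f g h

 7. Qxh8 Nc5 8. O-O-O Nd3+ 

  a b c d e f g h
  ─────────────────
8│♜ · ♝ ♛ ♚ ♝ · ♕│8
7│♟ ♟ ♟ ♟ ♟ ♟ · ♟│7
6│· · · · · · · ♟│6
5│· · · ♙ · · · ♞│5
4│· · · · · · · ·│4
3│· · ♘ ♞ · · · ♘│3
2│♙ ♙ ♙ · ♙ ♙ ♙ ♙│2
1│· · ♔ ♖ · ♗ · ♖│1
  ─────────────────
  a b c d e f g h



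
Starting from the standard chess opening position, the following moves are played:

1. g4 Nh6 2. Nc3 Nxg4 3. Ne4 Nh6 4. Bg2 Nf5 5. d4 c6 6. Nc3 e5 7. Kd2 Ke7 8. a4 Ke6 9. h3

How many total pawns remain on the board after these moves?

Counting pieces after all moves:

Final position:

  a b c d e f g h
  ─────────────────
8│♜ ♞ ♝ ♛ · ♝ · ♜│8
7│♟ ♟ · ♟ · ♟ ♟ ♟│7
6│· · ♟ · ♚ · · ·│6
5│· · · · ♟ ♞ · ·│5
4│♙ · · ♙ · · · ·│4
3│· · ♘ · · · · ♙│3
2│· ♙ ♙ ♔ ♙ ♙ ♗ ·│2
1│♖ · ♗ ♕ · · ♘ ♖│1
  ─────────────────
  a b c d e f g h


15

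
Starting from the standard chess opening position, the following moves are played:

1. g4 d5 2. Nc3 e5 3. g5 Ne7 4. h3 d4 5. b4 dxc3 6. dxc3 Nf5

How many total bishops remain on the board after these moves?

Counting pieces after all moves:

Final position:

  a b c d e f g h
  ─────────────────
8│♜ ♞ ♝ ♛ ♚ ♝ · ♜│8
7│♟ ♟ ♟ · · ♟ ♟ ♟│7
6│· · · · · · · ·│6
5│· · · · ♟ ♞ ♙ ·│5
4│· ♙ · · · · · ·│4
3│· · ♙ · · · · ♙│3
2│♙ · ♙ · ♙ ♙ · ·│2
1│♖ · ♗ ♕ ♔ ♗ ♘ ♖│1
  ─────────────────
  a b c d e f g h


4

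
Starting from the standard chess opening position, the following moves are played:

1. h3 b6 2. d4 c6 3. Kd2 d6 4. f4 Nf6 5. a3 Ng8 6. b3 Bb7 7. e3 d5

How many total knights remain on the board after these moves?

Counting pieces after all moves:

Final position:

  a b c d e f g h
  ─────────────────
8│♜ ♞ · ♛ ♚ ♝ ♞ ♜│8
7│♟ ♝ · · ♟ ♟ ♟ ♟│7
6│· ♟ ♟ · · · · ·│6
5│· · · ♟ · · · ·│5
4│· · · ♙ · ♙ · ·│4
3│♙ ♙ · · ♙ · · ♙│3
2│· · ♙ ♔ · · ♙ ·│2
1│♖ ♘ ♗ ♕ · ♗ ♘ ♖│1
  ─────────────────
  a b c d e f g h


4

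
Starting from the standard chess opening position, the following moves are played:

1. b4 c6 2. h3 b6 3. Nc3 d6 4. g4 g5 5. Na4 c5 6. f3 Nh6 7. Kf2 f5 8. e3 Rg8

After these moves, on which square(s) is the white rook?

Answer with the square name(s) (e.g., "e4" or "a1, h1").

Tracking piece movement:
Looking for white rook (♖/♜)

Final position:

  a b c d e f g h
  ─────────────────
8│♜ ♞ ♝ ♛ ♚ ♝ ♜ ·│8
7│♟ · · · ♟ · · ♟│7
6│· ♟ · ♟ · · · ♞│6
5│· · ♟ · · ♟ ♟ ·│5
4│♘ ♙ · · · · ♙ ·│4
3│· · · · ♙ ♙ · ♙│3
2│♙ · ♙ ♙ · ♔ · ·│2
1│♖ · ♗ ♕ · ♗ ♘ ♖│1
  ─────────────────
  a b c d e f g h


a1, h1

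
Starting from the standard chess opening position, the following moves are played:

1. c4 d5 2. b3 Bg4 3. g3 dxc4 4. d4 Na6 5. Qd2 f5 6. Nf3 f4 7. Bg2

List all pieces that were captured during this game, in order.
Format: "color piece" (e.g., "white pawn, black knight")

Tracking captures:
  dxc4: captured white pawn

white pawn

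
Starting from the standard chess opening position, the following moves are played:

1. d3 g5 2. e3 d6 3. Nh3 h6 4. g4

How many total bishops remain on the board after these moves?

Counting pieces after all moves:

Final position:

  a b c d e f g h
  ─────────────────
8│♜ ♞ ♝ ♛ ♚ ♝ ♞ ♜│8
7│♟ ♟ ♟ · ♟ ♟ · ·│7
6│· · · ♟ · · · ♟│6
5│· · · · · · ♟ ·│5
4│· · · · · · ♙ ·│4
3│· · · ♙ ♙ · · ♘│3
2│♙ ♙ ♙ · · ♙ · ♙│2
1│♖ ♘ ♗ ♕ ♔ ♗ · ♖│1
  ─────────────────
  a b c d e f g h


4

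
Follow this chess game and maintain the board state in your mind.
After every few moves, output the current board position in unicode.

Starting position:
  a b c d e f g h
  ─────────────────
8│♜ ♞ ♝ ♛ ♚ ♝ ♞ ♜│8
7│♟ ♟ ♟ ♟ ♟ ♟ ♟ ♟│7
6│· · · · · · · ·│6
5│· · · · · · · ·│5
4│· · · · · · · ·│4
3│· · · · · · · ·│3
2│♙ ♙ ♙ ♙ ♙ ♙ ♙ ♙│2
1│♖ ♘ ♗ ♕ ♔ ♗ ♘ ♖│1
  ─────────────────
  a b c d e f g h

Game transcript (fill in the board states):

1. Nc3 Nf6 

  a b c d e f g h
  ─────────────────
8│♜ ♞ ♝ ♛ ♚ ♝ · ♜│8
7│♟ ♟ ♟ ♟ ♟ ♟ ♟ ♟│7
6│· · · · · ♞ · ·│6
5│· · · · · · · ·│5
4│· · · · · · · ·│4
3│· · ♘ · · · · ·│3
2│♙ ♙ ♙ ♙ ♙ ♙ ♙ ♙│2
1│♖ · ♗ ♕ ♔ ♗ ♘ ♖│1
  ─────────────────
  a b c d e f g h

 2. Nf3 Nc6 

  a b c d e f g h
  ─────────────────
8│♜ · ♝ ♛ ♚ ♝ · ♜│8
7│♟ ♟ ♟ ♟ ♟ ♟ ♟ ♟│7
6│· · ♞ · · ♞ · ·│6
5│· · · · · · · ·│5
4│· · · · · · · ·│4
3│· · ♘ · · ♘ · ·│3
2│♙ ♙ ♙ ♙ ♙ ♙ ♙ ♙│2
1│♖ · ♗ ♕ ♔ ♗ · ♖│1
  ─────────────────
  a b c d e f g h

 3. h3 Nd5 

  a b c d e f g h
  ─────────────────
8│♜ · ♝ ♛ ♚ ♝ · ♜│8
7│♟ ♟ ♟ ♟ ♟ ♟ ♟ ♟│7
6│· · ♞ · · · · ·│6
5│· · · ♞ · · · ·│5
4│· · · · · · · ·│4
3│· · ♘ · · ♘ · ♙│3
2│♙ ♙ ♙ ♙ ♙ ♙ ♙ ·│2
1│♖ · ♗ ♕ ♔ ♗ · ♖│1
  ─────────────────
  a b c d e f g h

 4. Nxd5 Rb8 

  a b c d e f g h
  ─────────────────
8│· ♜ ♝ ♛ ♚ ♝ · ♜│8
7│♟ ♟ ♟ ♟ ♟ ♟ ♟ ♟│7
6│· · ♞ · · · · ·│6
5│· · · ♘ · · · ·│5
4│· · · · · · · ·│4
3│· · · · · ♘ · ♙│3
2│♙ ♙ ♙ ♙ ♙ ♙ ♙ ·│2
1│♖ · ♗ ♕ ♔ ♗ · ♖│1
  ─────────────────
  a b c d e f g h



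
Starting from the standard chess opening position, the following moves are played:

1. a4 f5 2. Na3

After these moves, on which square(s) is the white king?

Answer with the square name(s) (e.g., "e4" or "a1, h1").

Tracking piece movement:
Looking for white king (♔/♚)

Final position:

  a b c d e f g h
  ─────────────────
8│♜ ♞ ♝ ♛ ♚ ♝ ♞ ♜│8
7│♟ ♟ ♟ ♟ ♟ · ♟ ♟│7
6│· · · · · · · ·│6
5│· · · · · ♟ · ·│5
4│♙ · · · · · · ·│4
3│♘ · · · · · · ·│3
2│· ♙ ♙ ♙ ♙ ♙ ♙ ♙│2
1│♖ · ♗ ♕ ♔ ♗ ♘ ♖│1
  ─────────────────
  a b c d e f g h


e1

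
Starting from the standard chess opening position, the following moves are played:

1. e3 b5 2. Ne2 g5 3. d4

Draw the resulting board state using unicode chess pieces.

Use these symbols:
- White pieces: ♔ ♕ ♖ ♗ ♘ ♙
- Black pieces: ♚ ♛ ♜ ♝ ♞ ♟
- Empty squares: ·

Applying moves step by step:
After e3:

♜ ♞ ♝ ♛ ♚ ♝ ♞ ♜
♟ ♟ ♟ ♟ ♟ ♟ ♟ ♟
· · · · · · · ·
· · · · · · · ·
· · · · · · · ·
· · · · ♙ · · ·
♙ ♙ ♙ ♙ · ♙ ♙ ♙
♖ ♘ ♗ ♕ ♔ ♗ ♘ ♖


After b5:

♜ ♞ ♝ ♛ ♚ ♝ ♞ ♜
♟ · ♟ ♟ ♟ ♟ ♟ ♟
· · · · · · · ·
· ♟ · · · · · ·
· · · · · · · ·
· · · · ♙ · · ·
♙ ♙ ♙ ♙ · ♙ ♙ ♙
♖ ♘ ♗ ♕ ♔ ♗ ♘ ♖


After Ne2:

♜ ♞ ♝ ♛ ♚ ♝ ♞ ♜
♟ · ♟ ♟ ♟ ♟ ♟ ♟
· · · · · · · ·
· ♟ · · · · · ·
· · · · · · · ·
· · · · ♙ · · ·
♙ ♙ ♙ ♙ ♘ ♙ ♙ ♙
♖ ♘ ♗ ♕ ♔ ♗ · ♖


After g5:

♜ ♞ ♝ ♛ ♚ ♝ ♞ ♜
♟ · ♟ ♟ ♟ ♟ · ♟
· · · · · · · ·
· ♟ · · · · ♟ ·
· · · · · · · ·
· · · · ♙ · · ·
♙ ♙ ♙ ♙ ♘ ♙ ♙ ♙
♖ ♘ ♗ ♕ ♔ ♗ · ♖


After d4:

♜ ♞ ♝ ♛ ♚ ♝ ♞ ♜
♟ · ♟ ♟ ♟ ♟ · ♟
· · · · · · · ·
· ♟ · · · · ♟ ·
· · · ♙ · · · ·
· · · · ♙ · · ·
♙ ♙ ♙ · ♘ ♙ ♙ ♙
♖ ♘ ♗ ♕ ♔ ♗ · ♖



  a b c d e f g h
  ─────────────────
8│♜ ♞ ♝ ♛ ♚ ♝ ♞ ♜│8
7│♟ · ♟ ♟ ♟ ♟ · ♟│7
6│· · · · · · · ·│6
5│· ♟ · · · · ♟ ·│5
4│· · · ♙ · · · ·│4
3│· · · · ♙ · · ·│3
2│♙ ♙ ♙ · ♘ ♙ ♙ ♙│2
1│♖ ♘ ♗ ♕ ♔ ♗ · ♖│1
  ─────────────────
  a b c d e f g h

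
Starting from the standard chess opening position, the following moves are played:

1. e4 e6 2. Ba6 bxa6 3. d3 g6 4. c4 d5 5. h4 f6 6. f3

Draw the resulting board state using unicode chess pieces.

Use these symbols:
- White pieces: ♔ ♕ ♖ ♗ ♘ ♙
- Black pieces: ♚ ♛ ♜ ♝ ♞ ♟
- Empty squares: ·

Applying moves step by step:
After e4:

♜ ♞ ♝ ♛ ♚ ♝ ♞ ♜
♟ ♟ ♟ ♟ ♟ ♟ ♟ ♟
· · · · · · · ·
· · · · · · · ·
· · · · ♙ · · ·
· · · · · · · ·
♙ ♙ ♙ ♙ · ♙ ♙ ♙
♖ ♘ ♗ ♕ ♔ ♗ ♘ ♖


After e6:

♜ ♞ ♝ ♛ ♚ ♝ ♞ ♜
♟ ♟ ♟ ♟ · ♟ ♟ ♟
· · · · ♟ · · ·
· · · · · · · ·
· · · · ♙ · · ·
· · · · · · · ·
♙ ♙ ♙ ♙ · ♙ ♙ ♙
♖ ♘ ♗ ♕ ♔ ♗ ♘ ♖


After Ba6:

♜ ♞ ♝ ♛ ♚ ♝ ♞ ♜
♟ ♟ ♟ ♟ · ♟ ♟ ♟
♗ · · · ♟ · · ·
· · · · · · · ·
· · · · ♙ · · ·
· · · · · · · ·
♙ ♙ ♙ ♙ · ♙ ♙ ♙
♖ ♘ ♗ ♕ ♔ · ♘ ♖


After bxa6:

♜ ♞ ♝ ♛ ♚ ♝ ♞ ♜
♟ · ♟ ♟ · ♟ ♟ ♟
♟ · · · ♟ · · ·
· · · · · · · ·
· · · · ♙ · · ·
· · · · · · · ·
♙ ♙ ♙ ♙ · ♙ ♙ ♙
♖ ♘ ♗ ♕ ♔ · ♘ ♖


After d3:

♜ ♞ ♝ ♛ ♚ ♝ ♞ ♜
♟ · ♟ ♟ · ♟ ♟ ♟
♟ · · · ♟ · · ·
· · · · · · · ·
· · · · ♙ · · ·
· · · ♙ · · · ·
♙ ♙ ♙ · · ♙ ♙ ♙
♖ ♘ ♗ ♕ ♔ · ♘ ♖


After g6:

♜ ♞ ♝ ♛ ♚ ♝ ♞ ♜
♟ · ♟ ♟ · ♟ · ♟
♟ · · · ♟ · ♟ ·
· · · · · · · ·
· · · · ♙ · · ·
· · · ♙ · · · ·
♙ ♙ ♙ · · ♙ ♙ ♙
♖ ♘ ♗ ♕ ♔ · ♘ ♖


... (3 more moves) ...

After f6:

♜ ♞ ♝ ♛ ♚ ♝ ♞ ♜
♟ · ♟ · · · · ♟
♟ · · · ♟ ♟ ♟ ·
· · · ♟ · · · ·
· · ♙ · ♙ · · ♙
· · · ♙ · · · ·
♙ ♙ · · · ♙ ♙ ·
♖ ♘ ♗ ♕ ♔ · ♘ ♖


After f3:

♜ ♞ ♝ ♛ ♚ ♝ ♞ ♜
♟ · ♟ · · · · ♟
♟ · · · ♟ ♟ ♟ ·
· · · ♟ · · · ·
· · ♙ · ♙ · · ♙
· · · ♙ · ♙ · ·
♙ ♙ · · · · ♙ ·
♖ ♘ ♗ ♕ ♔ · ♘ ♖



  a b c d e f g h
  ─────────────────
8│♜ ♞ ♝ ♛ ♚ ♝ ♞ ♜│8
7│♟ · ♟ · · · · ♟│7
6│♟ · · · ♟ ♟ ♟ ·│6
5│· · · ♟ · · · ·│5
4│· · ♙ · ♙ · · ♙│4
3│· · · ♙ · ♙ · ·│3
2│♙ ♙ · · · · ♙ ·│2
1│♖ ♘ ♗ ♕ ♔ · ♘ ♖│1
  ─────────────────
  a b c d e f g h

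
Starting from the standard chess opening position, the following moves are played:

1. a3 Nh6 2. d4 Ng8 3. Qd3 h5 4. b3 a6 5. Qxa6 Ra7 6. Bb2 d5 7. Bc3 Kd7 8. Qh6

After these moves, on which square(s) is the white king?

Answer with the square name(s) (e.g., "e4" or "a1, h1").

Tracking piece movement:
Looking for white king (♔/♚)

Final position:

  a b c d e f g h
  ─────────────────
8│· ♞ ♝ ♛ · ♝ ♞ ♜│8
7│♜ ♟ ♟ ♚ ♟ ♟ ♟ ·│7
6│· · · · · · · ♕│6
5│· · · ♟ · · · ♟│5
4│· · · ♙ · · · ·│4
3│♙ ♙ ♗ · · · · ·│3
2│· · ♙ · ♙ ♙ ♙ ♙│2
1│♖ ♘ · · ♔ ♗ ♘ ♖│1
  ─────────────────
  a b c d e f g h


e1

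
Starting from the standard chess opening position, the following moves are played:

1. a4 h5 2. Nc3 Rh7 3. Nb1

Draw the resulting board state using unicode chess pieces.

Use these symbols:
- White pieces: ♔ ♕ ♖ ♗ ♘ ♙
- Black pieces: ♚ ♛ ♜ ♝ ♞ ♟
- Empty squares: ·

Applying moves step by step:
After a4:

♜ ♞ ♝ ♛ ♚ ♝ ♞ ♜
♟ ♟ ♟ ♟ ♟ ♟ ♟ ♟
· · · · · · · ·
· · · · · · · ·
♙ · · · · · · ·
· · · · · · · ·
· ♙ ♙ ♙ ♙ ♙ ♙ ♙
♖ ♘ ♗ ♕ ♔ ♗ ♘ ♖


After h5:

♜ ♞ ♝ ♛ ♚ ♝ ♞ ♜
♟ ♟ ♟ ♟ ♟ ♟ ♟ ·
· · · · · · · ·
· · · · · · · ♟
♙ · · · · · · ·
· · · · · · · ·
· ♙ ♙ ♙ ♙ ♙ ♙ ♙
♖ ♘ ♗ ♕ ♔ ♗ ♘ ♖


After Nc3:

♜ ♞ ♝ ♛ ♚ ♝ ♞ ♜
♟ ♟ ♟ ♟ ♟ ♟ ♟ ·
· · · · · · · ·
· · · · · · · ♟
♙ · · · · · · ·
· · ♘ · · · · ·
· ♙ ♙ ♙ ♙ ♙ ♙ ♙
♖ · ♗ ♕ ♔ ♗ ♘ ♖


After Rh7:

♜ ♞ ♝ ♛ ♚ ♝ ♞ ·
♟ ♟ ♟ ♟ ♟ ♟ ♟ ♜
· · · · · · · ·
· · · · · · · ♟
♙ · · · · · · ·
· · ♘ · · · · ·
· ♙ ♙ ♙ ♙ ♙ ♙ ♙
♖ · ♗ ♕ ♔ ♗ ♘ ♖


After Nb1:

♜ ♞ ♝ ♛ ♚ ♝ ♞ ·
♟ ♟ ♟ ♟ ♟ ♟ ♟ ♜
· · · · · · · ·
· · · · · · · ♟
♙ · · · · · · ·
· · · · · · · ·
· ♙ ♙ ♙ ♙ ♙ ♙ ♙
♖ ♘ ♗ ♕ ♔ ♗ ♘ ♖



  a b c d e f g h
  ─────────────────
8│♜ ♞ ♝ ♛ ♚ ♝ ♞ ·│8
7│♟ ♟ ♟ ♟ ♟ ♟ ♟ ♜│7
6│· · · · · · · ·│6
5│· · · · · · · ♟│5
4│♙ · · · · · · ·│4
3│· · · · · · · ·│3
2│· ♙ ♙ ♙ ♙ ♙ ♙ ♙│2
1│♖ ♘ ♗ ♕ ♔ ♗ ♘ ♖│1
  ─────────────────
  a b c d e f g h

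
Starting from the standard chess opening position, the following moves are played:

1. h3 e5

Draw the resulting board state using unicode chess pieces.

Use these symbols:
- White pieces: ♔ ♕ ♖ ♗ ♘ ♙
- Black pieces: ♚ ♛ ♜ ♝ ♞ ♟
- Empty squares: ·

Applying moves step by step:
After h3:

♜ ♞ ♝ ♛ ♚ ♝ ♞ ♜
♟ ♟ ♟ ♟ ♟ ♟ ♟ ♟
· · · · · · · ·
· · · · · · · ·
· · · · · · · ·
· · · · · · · ♙
♙ ♙ ♙ ♙ ♙ ♙ ♙ ·
♖ ♘ ♗ ♕ ♔ ♗ ♘ ♖


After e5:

♜ ♞ ♝ ♛ ♚ ♝ ♞ ♜
♟ ♟ ♟ ♟ · ♟ ♟ ♟
· · · · · · · ·
· · · · ♟ · · ·
· · · · · · · ·
· · · · · · · ♙
♙ ♙ ♙ ♙ ♙ ♙ ♙ ·
♖ ♘ ♗ ♕ ♔ ♗ ♘ ♖



  a b c d e f g h
  ─────────────────
8│♜ ♞ ♝ ♛ ♚ ♝ ♞ ♜│8
7│♟ ♟ ♟ ♟ · ♟ ♟ ♟│7
6│· · · · · · · ·│6
5│· · · · ♟ · · ·│5
4│· · · · · · · ·│4
3│· · · · · · · ♙│3
2│♙ ♙ ♙ ♙ ♙ ♙ ♙ ·│2
1│♖ ♘ ♗ ♕ ♔ ♗ ♘ ♖│1
  ─────────────────
  a b c d e f g h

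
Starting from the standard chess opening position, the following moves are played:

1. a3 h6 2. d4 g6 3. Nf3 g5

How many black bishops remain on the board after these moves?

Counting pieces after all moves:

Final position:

  a b c d e f g h
  ─────────────────
8│♜ ♞ ♝ ♛ ♚ ♝ ♞ ♜│8
7│♟ ♟ ♟ ♟ ♟ ♟ · ·│7
6│· · · · · · · ♟│6
5│· · · · · · ♟ ·│5
4│· · · ♙ · · · ·│4
3│♙ · · · · ♘ · ·│3
2│· ♙ ♙ · ♙ ♙ ♙ ♙│2
1│♖ ♘ ♗ ♕ ♔ ♗ · ♖│1
  ─────────────────
  a b c d e f g h


2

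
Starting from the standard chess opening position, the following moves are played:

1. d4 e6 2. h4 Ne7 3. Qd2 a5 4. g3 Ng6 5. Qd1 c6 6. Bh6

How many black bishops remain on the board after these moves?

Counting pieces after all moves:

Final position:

  a b c d e f g h
  ─────────────────
8│♜ ♞ ♝ ♛ ♚ ♝ · ♜│8
7│· ♟ · ♟ · ♟ ♟ ♟│7
6│· · ♟ · ♟ · ♞ ♗│6
5│♟ · · · · · · ·│5
4│· · · ♙ · · · ♙│4
3│· · · · · · ♙ ·│3
2│♙ ♙ ♙ · ♙ ♙ · ·│2
1│♖ ♘ · ♕ ♔ ♗ ♘ ♖│1
  ─────────────────
  a b c d e f g h


2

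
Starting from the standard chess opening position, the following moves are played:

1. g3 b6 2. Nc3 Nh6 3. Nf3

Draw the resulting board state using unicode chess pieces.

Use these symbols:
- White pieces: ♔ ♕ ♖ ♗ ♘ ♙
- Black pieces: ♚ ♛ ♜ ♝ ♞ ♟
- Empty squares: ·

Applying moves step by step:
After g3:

♜ ♞ ♝ ♛ ♚ ♝ ♞ ♜
♟ ♟ ♟ ♟ ♟ ♟ ♟ ♟
· · · · · · · ·
· · · · · · · ·
· · · · · · · ·
· · · · · · ♙ ·
♙ ♙ ♙ ♙ ♙ ♙ · ♙
♖ ♘ ♗ ♕ ♔ ♗ ♘ ♖


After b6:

♜ ♞ ♝ ♛ ♚ ♝ ♞ ♜
♟ · ♟ ♟ ♟ ♟ ♟ ♟
· ♟ · · · · · ·
· · · · · · · ·
· · · · · · · ·
· · · · · · ♙ ·
♙ ♙ ♙ ♙ ♙ ♙ · ♙
♖ ♘ ♗ ♕ ♔ ♗ ♘ ♖


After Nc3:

♜ ♞ ♝ ♛ ♚ ♝ ♞ ♜
♟ · ♟ ♟ ♟ ♟ ♟ ♟
· ♟ · · · · · ·
· · · · · · · ·
· · · · · · · ·
· · ♘ · · · ♙ ·
♙ ♙ ♙ ♙ ♙ ♙ · ♙
♖ · ♗ ♕ ♔ ♗ ♘ ♖


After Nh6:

♜ ♞ ♝ ♛ ♚ ♝ · ♜
♟ · ♟ ♟ ♟ ♟ ♟ ♟
· ♟ · · · · · ♞
· · · · · · · ·
· · · · · · · ·
· · ♘ · · · ♙ ·
♙ ♙ ♙ ♙ ♙ ♙ · ♙
♖ · ♗ ♕ ♔ ♗ ♘ ♖


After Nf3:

♜ ♞ ♝ ♛ ♚ ♝ · ♜
♟ · ♟ ♟ ♟ ♟ ♟ ♟
· ♟ · · · · · ♞
· · · · · · · ·
· · · · · · · ·
· · ♘ · · ♘ ♙ ·
♙ ♙ ♙ ♙ ♙ ♙ · ♙
♖ · ♗ ♕ ♔ ♗ · ♖



  a b c d e f g h
  ─────────────────
8│♜ ♞ ♝ ♛ ♚ ♝ · ♜│8
7│♟ · ♟ ♟ ♟ ♟ ♟ ♟│7
6│· ♟ · · · · · ♞│6
5│· · · · · · · ·│5
4│· · · · · · · ·│4
3│· · ♘ · · ♘ ♙ ·│3
2│♙ ♙ ♙ ♙ ♙ ♙ · ♙│2
1│♖ · ♗ ♕ ♔ ♗ · ♖│1
  ─────────────────
  a b c d e f g h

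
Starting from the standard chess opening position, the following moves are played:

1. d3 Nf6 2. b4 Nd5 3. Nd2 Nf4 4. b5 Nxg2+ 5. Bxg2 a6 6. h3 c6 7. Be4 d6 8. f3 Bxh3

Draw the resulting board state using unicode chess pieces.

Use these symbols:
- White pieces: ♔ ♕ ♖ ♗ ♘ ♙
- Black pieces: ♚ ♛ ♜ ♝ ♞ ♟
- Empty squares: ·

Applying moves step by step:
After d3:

♜ ♞ ♝ ♛ ♚ ♝ ♞ ♜
♟ ♟ ♟ ♟ ♟ ♟ ♟ ♟
· · · · · · · ·
· · · · · · · ·
· · · · · · · ·
· · · ♙ · · · ·
♙ ♙ ♙ · ♙ ♙ ♙ ♙
♖ ♘ ♗ ♕ ♔ ♗ ♘ ♖


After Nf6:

♜ ♞ ♝ ♛ ♚ ♝ · ♜
♟ ♟ ♟ ♟ ♟ ♟ ♟ ♟
· · · · · ♞ · ·
· · · · · · · ·
· · · · · · · ·
· · · ♙ · · · ·
♙ ♙ ♙ · ♙ ♙ ♙ ♙
♖ ♘ ♗ ♕ ♔ ♗ ♘ ♖


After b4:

♜ ♞ ♝ ♛ ♚ ♝ · ♜
♟ ♟ ♟ ♟ ♟ ♟ ♟ ♟
· · · · · ♞ · ·
· · · · · · · ·
· ♙ · · · · · ·
· · · ♙ · · · ·
♙ · ♙ · ♙ ♙ ♙ ♙
♖ ♘ ♗ ♕ ♔ ♗ ♘ ♖


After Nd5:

♜ ♞ ♝ ♛ ♚ ♝ · ♜
♟ ♟ ♟ ♟ ♟ ♟ ♟ ♟
· · · · · · · ·
· · · ♞ · · · ·
· ♙ · · · · · ·
· · · ♙ · · · ·
♙ · ♙ · ♙ ♙ ♙ ♙
♖ ♘ ♗ ♕ ♔ ♗ ♘ ♖


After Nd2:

♜ ♞ ♝ ♛ ♚ ♝ · ♜
♟ ♟ ♟ ♟ ♟ ♟ ♟ ♟
· · · · · · · ·
· · · ♞ · · · ·
· ♙ · · · · · ·
· · · ♙ · · · ·
♙ · ♙ ♘ ♙ ♙ ♙ ♙
♖ · ♗ ♕ ♔ ♗ ♘ ♖


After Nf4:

♜ ♞ ♝ ♛ ♚ ♝ · ♜
♟ ♟ ♟ ♟ ♟ ♟ ♟ ♟
· · · · · · · ·
· · · · · · · ·
· ♙ · · · ♞ · ·
· · · ♙ · · · ·
♙ · ♙ ♘ ♙ ♙ ♙ ♙
♖ · ♗ ♕ ♔ ♗ ♘ ♖


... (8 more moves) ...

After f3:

♜ ♞ ♝ ♛ ♚ ♝ · ♜
· ♟ · · ♟ ♟ ♟ ♟
♟ · ♟ ♟ · · · ·
· ♙ · · · · · ·
· · · · ♗ · · ·
· · · ♙ · ♙ · ♙
♙ · ♙ ♘ ♙ · · ·
♖ · ♗ ♕ ♔ · ♘ ♖


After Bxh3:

♜ ♞ · ♛ ♚ ♝ · ♜
· ♟ · · ♟ ♟ ♟ ♟
♟ · ♟ ♟ · · · ·
· ♙ · · · · · ·
· · · · ♗ · · ·
· · · ♙ · ♙ · ♝
♙ · ♙ ♘ ♙ · · ·
♖ · ♗ ♕ ♔ · ♘ ♖



  a b c d e f g h
  ─────────────────
8│♜ ♞ · ♛ ♚ ♝ · ♜│8
7│· ♟ · · ♟ ♟ ♟ ♟│7
6│♟ · ♟ ♟ · · · ·│6
5│· ♙ · · · · · ·│5
4│· · · · ♗ · · ·│4
3│· · · ♙ · ♙ · ♝│3
2│♙ · ♙ ♘ ♙ · · ·│2
1│♖ · ♗ ♕ ♔ · ♘ ♖│1
  ─────────────────
  a b c d e f g h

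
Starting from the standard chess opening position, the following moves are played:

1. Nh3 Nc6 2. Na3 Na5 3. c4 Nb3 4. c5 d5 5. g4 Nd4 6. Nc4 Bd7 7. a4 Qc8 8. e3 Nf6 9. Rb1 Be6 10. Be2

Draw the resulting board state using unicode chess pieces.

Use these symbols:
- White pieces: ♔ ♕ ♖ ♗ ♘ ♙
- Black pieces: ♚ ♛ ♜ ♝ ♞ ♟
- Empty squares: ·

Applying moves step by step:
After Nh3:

♜ ♞ ♝ ♛ ♚ ♝ ♞ ♜
♟ ♟ ♟ ♟ ♟ ♟ ♟ ♟
· · · · · · · ·
· · · · · · · ·
· · · · · · · ·
· · · · · · · ♘
♙ ♙ ♙ ♙ ♙ ♙ ♙ ♙
♖ ♘ ♗ ♕ ♔ ♗ · ♖


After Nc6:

♜ · ♝ ♛ ♚ ♝ ♞ ♜
♟ ♟ ♟ ♟ ♟ ♟ ♟ ♟
· · ♞ · · · · ·
· · · · · · · ·
· · · · · · · ·
· · · · · · · ♘
♙ ♙ ♙ ♙ ♙ ♙ ♙ ♙
♖ ♘ ♗ ♕ ♔ ♗ · ♖


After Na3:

♜ · ♝ ♛ ♚ ♝ ♞ ♜
♟ ♟ ♟ ♟ ♟ ♟ ♟ ♟
· · ♞ · · · · ·
· · · · · · · ·
· · · · · · · ·
♘ · · · · · · ♘
♙ ♙ ♙ ♙ ♙ ♙ ♙ ♙
♖ · ♗ ♕ ♔ ♗ · ♖


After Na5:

♜ · ♝ ♛ ♚ ♝ ♞ ♜
♟ ♟ ♟ ♟ ♟ ♟ ♟ ♟
· · · · · · · ·
♞ · · · · · · ·
· · · · · · · ·
♘ · · · · · · ♘
♙ ♙ ♙ ♙ ♙ ♙ ♙ ♙
♖ · ♗ ♕ ♔ ♗ · ♖


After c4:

♜ · ♝ ♛ ♚ ♝ ♞ ♜
♟ ♟ ♟ ♟ ♟ ♟ ♟ ♟
· · · · · · · ·
♞ · · · · · · ·
· · ♙ · · · · ·
♘ · · · · · · ♘
♙ ♙ · ♙ ♙ ♙ ♙ ♙
♖ · ♗ ♕ ♔ ♗ · ♖


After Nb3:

♜ · ♝ ♛ ♚ ♝ ♞ ♜
♟ ♟ ♟ ♟ ♟ ♟ ♟ ♟
· · · · · · · ·
· · · · · · · ·
· · ♙ · · · · ·
♘ ♞ · · · · · ♘
♙ ♙ · ♙ ♙ ♙ ♙ ♙
♖ · ♗ ♕ ♔ ♗ · ♖


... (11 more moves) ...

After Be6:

♜ · ♛ · ♚ ♝ · ♜
♟ ♟ ♟ · ♟ ♟ ♟ ♟
· · · · ♝ ♞ · ·
· · ♙ ♟ · · · ·
♙ · ♘ ♞ · · ♙ ·
· · · · ♙ · · ♘
· ♙ · ♙ · ♙ · ♙
· ♖ ♗ ♕ ♔ ♗ · ♖


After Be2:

♜ · ♛ · ♚ ♝ · ♜
♟ ♟ ♟ · ♟ ♟ ♟ ♟
· · · · ♝ ♞ · ·
· · ♙ ♟ · · · ·
♙ · ♘ ♞ · · ♙ ·
· · · · ♙ · · ♘
· ♙ · ♙ ♗ ♙ · ♙
· ♖ ♗ ♕ ♔ · · ♖



  a b c d e f g h
  ─────────────────
8│♜ · ♛ · ♚ ♝ · ♜│8
7│♟ ♟ ♟ · ♟ ♟ ♟ ♟│7
6│· · · · ♝ ♞ · ·│6
5│· · ♙ ♟ · · · ·│5
4│♙ · ♘ ♞ · · ♙ ·│4
3│· · · · ♙ · · ♘│3
2│· ♙ · ♙ ♗ ♙ · ♙│2
1│· ♖ ♗ ♕ ♔ · · ♖│1
  ─────────────────
  a b c d e f g h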